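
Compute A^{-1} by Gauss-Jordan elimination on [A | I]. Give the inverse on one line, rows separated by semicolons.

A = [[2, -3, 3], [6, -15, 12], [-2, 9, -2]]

inverse = [13/8 -7/16 -3/16; 1/4 -1/24 1/8; -1/2 1/4 1/4]

Gauss-Jordan on [A | I]:
R1 <- (1/2)*R1:  [    1  -3/2   3/2  |   1/2     0     0 ]
R2 <- R2 - (6)*R1:  [  0  -6   3  |  -3   1   0 ]
R3 <- R3 - (-2)*R1:  [ 0  6  1  |  1  0  1 ]
R2 <- (1/-6)*R2:  [    0     1  -1/2  |   1/2  -1/6     0 ]
R1 <- R1 - (-3/2)*R2:  [    1     0   3/4  |   5/4  -1/4     0 ]
R3 <- R3 - (6)*R2:  [  0   0   4  |  -2   1   1 ]
R3 <- (1/4)*R3:  [    0     0     1  |  -1/2   1/4   1/4 ]
R1 <- R1 - (3/4)*R3:  [     1      0      0  |   13/8  -7/16  -3/16 ]
R2 <- R2 - (-1/2)*R3:  [     0      1      0  |    1/4  -1/24    1/8 ]
Right block of [I | A^{-1}] is the inverse:
[ 13/8  -7/16  -3/16 ]
[  1/4  -1/24    1/8 ]
[ -1/2    1/4    1/4 ]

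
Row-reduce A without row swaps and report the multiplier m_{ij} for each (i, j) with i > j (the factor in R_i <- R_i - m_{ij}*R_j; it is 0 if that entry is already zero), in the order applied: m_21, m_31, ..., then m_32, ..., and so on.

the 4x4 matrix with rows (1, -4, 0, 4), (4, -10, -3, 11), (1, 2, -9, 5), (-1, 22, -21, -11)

Forward elimination:
R2 <- R2 - (4)*R1:  [  0   6  -3  -5 ]
R3 <- R3 - (1)*R1:  [  0   6  -9   1 ]
R4 <- R4 - (-1)*R1:  [   0   18  -21   -7 ]
R3 <- R3 - (1)*R2:  [  0   0  -6   6 ]
R4 <- R4 - (3)*R2:  [   0    0  -12    8 ]
R4 <- R4 - (2)*R3:  [  0   0   0  -4 ]
Multipliers (in order of application): m_{21} = 4, m_{31} = 1, m_{41} = -1, m_{32} = 1, m_{42} = 3, m_{43} = 2

multipliers: 4, 1, -1, 1, 3, 2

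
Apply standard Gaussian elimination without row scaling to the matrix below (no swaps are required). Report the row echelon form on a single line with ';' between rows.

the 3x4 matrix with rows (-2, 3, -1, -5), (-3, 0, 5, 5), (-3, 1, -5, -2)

Forward elimination:
R2 <- R2 - (3/2)*R1:  [    0  -9/2  13/2  25/2 ]
R3 <- R3 - (3/2)*R1:  [    0  -7/2  -7/2  11/2 ]
R3 <- R3 - (7/9)*R2:  [     0      0  -77/9  -38/9 ]
Row echelon form:
[ -2     3     -1     -5 ]
[  0  -9/2   13/2   25/2 ]
[  0     0  -77/9  -38/9 ]

REF = [-2 3 -1 -5; 0 -9/2 13/2 25/2; 0 0 -77/9 -38/9]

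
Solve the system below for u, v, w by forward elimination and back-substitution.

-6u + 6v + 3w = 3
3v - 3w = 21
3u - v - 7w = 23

(2, 4, -3)

Forward elimination on [A|b]:
R3 <- R3 - (-1/2)*R1:  [     0      2  -11/2   49/2 ]
R3 <- R3 - (2/3)*R2:  [    0     0  -7/2  21/2 ]
Row echelon form:
[ -6  6     3  |     3 ]
[  0  3    -3  |    21 ]
[  0  0  -7/2  |  21/2 ]
Back-substitution:
w = (21/2) / (-7/2) = -3
v = (21 - (-3)*(-3)) / 3 = 4
u = (3 - (6)*(4) - (3)*(-3)) / -6 = 2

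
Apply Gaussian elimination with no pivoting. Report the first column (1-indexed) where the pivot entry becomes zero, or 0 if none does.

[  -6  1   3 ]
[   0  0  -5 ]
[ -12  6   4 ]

Naive forward elimination:
R3 <- R3 - (2)*R1:  [  0   4  -2 ]
Matrix at this point:
[ -6  1   3 ]
[  0  0  -5 ]
[  0  4  -2 ]
Pivot entry (2,2) is zero but row 3 has 4 in column 2 -> naive elimination stops; a row interchange (e.g. R2 <-> R3) would be required here.

first zero-pivot column = 2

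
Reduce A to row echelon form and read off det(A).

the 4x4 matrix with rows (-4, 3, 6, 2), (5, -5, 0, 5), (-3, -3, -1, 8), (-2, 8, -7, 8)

Forward elimination:
R2 <- R2 - (-5/4)*R1:  [    0  -5/4  15/2  15/2 ]
R3 <- R3 - (3/4)*R1:  [     0  -21/4  -11/2   13/2 ]
R4 <- R4 - (1/2)*R1:  [    0  13/2   -10     7 ]
R3 <- R3 - (21/5)*R2:  [   0    0  -37  -25 ]
R4 <- R4 - (-26/5)*R2:  [  0   0  29  46 ]
R4 <- R4 - (-29/37)*R3:  [      0       0       0  977/37 ]
Upper-triangular form:
[ -4     3     6       2 ]
[  0  -5/4  15/2    15/2 ]
[  0     0   -37     -25 ]
[  0     0     0  977/37 ]
det(A) = (-1)^0 * (-4) * (-5/4) * (-37) * (977/37) = -4885  (0 row swaps -> sign +1)

det(A) = -4885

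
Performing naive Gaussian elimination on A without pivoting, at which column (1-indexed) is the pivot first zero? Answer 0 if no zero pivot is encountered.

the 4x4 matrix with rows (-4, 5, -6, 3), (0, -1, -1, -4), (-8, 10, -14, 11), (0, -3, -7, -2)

first zero-pivot column = 4

Naive forward elimination:
R3 <- R3 - (2)*R1:  [  0   0  -2   5 ]
R4 <- R4 - (3)*R2:  [  0   0  -4  10 ]
R4 <- R4 - (2)*R3:  [ 0  0  0  0 ]
Matrix at this point:
[ -4   5  -6   3 ]
[  0  -1  -1  -4 ]
[  0   0  -2   5 ]
[  0   0   0   0 ]
Pivot entry (4,4) in the last row is zero and there are no rows below to swap with -> zero pivot in column 4 (A is singular).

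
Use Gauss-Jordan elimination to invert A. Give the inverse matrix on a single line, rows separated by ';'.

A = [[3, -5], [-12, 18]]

Gauss-Jordan on [A | I]:
R1 <- (1/3)*R1:  [    1  -5/3  |   1/3     0 ]
R2 <- R2 - (-12)*R1:  [  0  -2  |   4   1 ]
R2 <- (1/-2)*R2:  [    0     1  |    -2  -1/2 ]
R1 <- R1 - (-5/3)*R2:  [    1     0  |    -3  -5/6 ]
Right block of [I | A^{-1}] is the inverse:
[ -3  -5/6 ]
[ -2  -1/2 ]

inverse = [-3 -5/6; -2 -1/2]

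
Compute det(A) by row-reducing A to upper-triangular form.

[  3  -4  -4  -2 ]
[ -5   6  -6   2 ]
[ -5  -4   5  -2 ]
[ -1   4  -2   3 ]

Forward elimination:
R2 <- R2 - (-5/3)*R1:  [     0   -2/3  -38/3   -4/3 ]
R3 <- R3 - (-5/3)*R1:  [     0  -32/3   -5/3  -16/3 ]
R4 <- R4 - (-1/3)*R1:  [     0    8/3  -10/3    7/3 ]
R3 <- R3 - (16)*R2:  [   0    0  201   16 ]
R4 <- R4 - (-4)*R2:  [   0    0  -54   -3 ]
R4 <- R4 - (-18/67)*R3:  [     0      0      0  87/67 ]
Upper-triangular form:
[ 3    -4     -4     -2 ]
[ 0  -2/3  -38/3   -4/3 ]
[ 0     0    201     16 ]
[ 0     0      0  87/67 ]
det(A) = (-1)^0 * (3) * (-2/3) * (201) * (87/67) = -522  (0 row swaps -> sign +1)

det(A) = -522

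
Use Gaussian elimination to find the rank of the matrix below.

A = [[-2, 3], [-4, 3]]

Row reduction:
R2 <- R2 - (2)*R1:  [  0  -3 ]
Row echelon form:
[ -2   3 ]
[  0  -3 ]
Nonzero rows / pivot columns: 2

rank(A) = 2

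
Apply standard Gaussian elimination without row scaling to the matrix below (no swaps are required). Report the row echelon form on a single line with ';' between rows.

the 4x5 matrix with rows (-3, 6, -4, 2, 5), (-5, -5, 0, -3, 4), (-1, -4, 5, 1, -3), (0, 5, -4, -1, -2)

Forward elimination:
R2 <- R2 - (5/3)*R1:  [     0    -15   20/3  -19/3  -13/3 ]
R3 <- R3 - (1/3)*R1:  [     0     -6   19/3    1/3  -14/3 ]
R3 <- R3 - (2/5)*R2:  [      0       0    11/3   43/15  -44/15 ]
R4 <- R4 - (-1/3)*R2:  [     0      0  -16/9  -28/9  -31/9 ]
R4 <- R4 - (-16/33)*R3:  [        0         0         0  -284/165    -73/15 ]
Row echelon form:
[ -3    6    -4         2       5 ]
[  0  -15  20/3     -19/3   -13/3 ]
[  0    0  11/3     43/15  -44/15 ]
[  0    0     0  -284/165  -73/15 ]

REF = [-3 6 -4 2 5; 0 -15 20/3 -19/3 -13/3; 0 0 11/3 43/15 -44/15; 0 0 0 -284/165 -73/15]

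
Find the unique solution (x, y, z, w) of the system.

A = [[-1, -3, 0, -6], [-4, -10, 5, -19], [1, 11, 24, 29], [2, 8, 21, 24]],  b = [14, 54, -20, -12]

(1, -1, 2, -2)

Forward elimination on [A|b]:
R2 <- R2 - (4)*R1:  [  0   2   5   5  -2 ]
R3 <- R3 - (-1)*R1:  [  0   8  24  23  -6 ]
R4 <- R4 - (-2)*R1:  [  0   2  21  12  16 ]
R3 <- R3 - (4)*R2:  [ 0  0  4  3  2 ]
R4 <- R4 - (1)*R2:  [  0   0  16   7  18 ]
R4 <- R4 - (4)*R3:  [  0   0   0  -5  10 ]
Row echelon form:
[ -1  -3  0  -6  |  14 ]
[  0   2  5   5  |  -2 ]
[  0   0  4   3  |   2 ]
[  0   0  0  -5  |  10 ]
Back-substitution:
w = (10) / -5 = -2
z = (2 - (3)*(-2)) / 4 = 2
y = (-2 - (5)*(2) - (5)*(-2)) / 2 = -1
x = (14 - (-3)*(-1) - (-6)*(-2)) / -1 = 1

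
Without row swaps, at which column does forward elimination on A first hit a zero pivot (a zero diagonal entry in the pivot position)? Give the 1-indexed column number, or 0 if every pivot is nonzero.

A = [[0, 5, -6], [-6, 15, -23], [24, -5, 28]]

first zero-pivot column = 1

Naive forward elimination:
Pivot entry (1,1) is zero but row 2 has -6 in column 1 -> naive elimination stops; a row interchange (e.g. R1 <-> R2) would be required here.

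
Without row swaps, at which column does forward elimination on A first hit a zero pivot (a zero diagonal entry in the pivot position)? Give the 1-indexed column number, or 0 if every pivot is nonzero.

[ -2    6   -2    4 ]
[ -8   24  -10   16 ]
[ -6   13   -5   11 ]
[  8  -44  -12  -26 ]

first zero-pivot column = 2

Naive forward elimination:
R2 <- R2 - (4)*R1:  [  0   0  -2   0 ]
R3 <- R3 - (3)*R1:  [  0  -5   1  -1 ]
R4 <- R4 - (-4)*R1:  [   0  -20  -20  -10 ]
Matrix at this point:
[ -2    6   -2    4 ]
[  0    0   -2    0 ]
[  0   -5    1   -1 ]
[  0  -20  -20  -10 ]
Pivot entry (2,2) is zero but row 3 has -5 in column 2 -> naive elimination stops; a row interchange (e.g. R2 <-> R3) would be required here.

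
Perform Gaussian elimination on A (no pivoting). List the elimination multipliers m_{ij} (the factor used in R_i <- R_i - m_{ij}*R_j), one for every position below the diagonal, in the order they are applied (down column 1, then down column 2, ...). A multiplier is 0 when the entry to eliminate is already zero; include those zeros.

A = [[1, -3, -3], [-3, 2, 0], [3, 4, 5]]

Forward elimination:
R2 <- R2 - (-3)*R1:  [  0  -7  -9 ]
R3 <- R3 - (3)*R1:  [  0  13  14 ]
R3 <- R3 - (-13/7)*R2:  [     0      0  -19/7 ]
Multipliers (in order of application): m_{21} = -3, m_{31} = 3, m_{32} = -13/7

multipliers: -3, 3, -13/7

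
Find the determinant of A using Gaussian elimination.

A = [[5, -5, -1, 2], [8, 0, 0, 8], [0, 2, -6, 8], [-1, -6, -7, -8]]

Forward elimination:
R2 <- R2 - (8/5)*R1:  [    0     8   8/5  24/5 ]
R4 <- R4 - (-1/5)*R1:  [     0     -7  -36/5  -38/5 ]
R3 <- R3 - (1/4)*R2:  [     0      0  -32/5   34/5 ]
R4 <- R4 - (-7/8)*R2:  [     0      0  -29/5  -17/5 ]
R4 <- R4 - (29/32)*R3:  [       0        0        0  -153/16 ]
Upper-triangular form:
[ 5  -5     -1        2 ]
[ 0   8    8/5     24/5 ]
[ 0   0  -32/5     34/5 ]
[ 0   0      0  -153/16 ]
det(A) = (-1)^0 * (5) * (8) * (-32/5) * (-153/16) = 2448  (0 row swaps -> sign +1)

det(A) = 2448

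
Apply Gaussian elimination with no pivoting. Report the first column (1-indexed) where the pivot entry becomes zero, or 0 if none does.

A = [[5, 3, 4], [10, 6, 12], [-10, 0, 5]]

Naive forward elimination:
R2 <- R2 - (2)*R1:  [ 0  0  4 ]
R3 <- R3 - (-2)*R1:  [  0   6  13 ]
Matrix at this point:
[ 5  3   4 ]
[ 0  0   4 ]
[ 0  6  13 ]
Pivot entry (2,2) is zero but row 3 has 6 in column 2 -> naive elimination stops; a row interchange (e.g. R2 <-> R3) would be required here.

first zero-pivot column = 2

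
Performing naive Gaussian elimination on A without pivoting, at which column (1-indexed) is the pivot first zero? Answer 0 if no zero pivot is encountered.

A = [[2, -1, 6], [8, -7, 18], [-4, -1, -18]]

Naive forward elimination:
R2 <- R2 - (4)*R1:  [  0  -3  -6 ]
R3 <- R3 - (-2)*R1:  [  0  -3  -6 ]
R3 <- R3 - (1)*R2:  [ 0  0  0 ]
Matrix at this point:
[ 2  -1   6 ]
[ 0  -3  -6 ]
[ 0   0   0 ]
Pivot entry (3,3) in the last row is zero and there are no rows below to swap with -> zero pivot in column 3 (A is singular).

first zero-pivot column = 3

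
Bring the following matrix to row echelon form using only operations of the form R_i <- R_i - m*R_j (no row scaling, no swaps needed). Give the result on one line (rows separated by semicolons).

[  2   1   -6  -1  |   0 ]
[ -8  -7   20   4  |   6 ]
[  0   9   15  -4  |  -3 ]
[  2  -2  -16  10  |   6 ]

REF = [2 1 -6 -1 0; 0 -3 -4 0 6; 0 0 3 -4 15; 0 0 0 3 30]

Forward elimination:
R2 <- R2 - (-4)*R1:  [  0  -3  -4   0   6 ]
R4 <- R4 - (1)*R1:  [   0   -3  -10   11    6 ]
R3 <- R3 - (-3)*R2:  [  0   0   3  -4  15 ]
R4 <- R4 - (1)*R2:  [  0   0  -6  11   0 ]
R4 <- R4 - (-2)*R3:  [  0   0   0   3  30 ]
Row echelon form:
[ 2   1  -6  -1  |   0 ]
[ 0  -3  -4   0  |   6 ]
[ 0   0   3  -4  |  15 ]
[ 0   0   0   3  |  30 ]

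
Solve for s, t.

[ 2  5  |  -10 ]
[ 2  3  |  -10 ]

Forward elimination on [A|b]:
R2 <- R2 - (1)*R1:  [  0  -2   0 ]
Row echelon form:
[ 2   5  |  -10 ]
[ 0  -2  |    0 ]
Back-substitution:
t = (0) / -2 = 0
s = (-10 - (5)*(0)) / 2 = -5

(-5, 0)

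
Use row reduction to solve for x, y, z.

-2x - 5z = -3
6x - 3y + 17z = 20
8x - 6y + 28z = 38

(-1, -3, 1)

Forward elimination on [A|b]:
R2 <- R2 - (-3)*R1:  [  0  -3   2  11 ]
R3 <- R3 - (-4)*R1:  [  0  -6   8  26 ]
R3 <- R3 - (2)*R2:  [ 0  0  4  4 ]
Row echelon form:
[ -2   0  -5  |  -3 ]
[  0  -3   2  |  11 ]
[  0   0   4  |   4 ]
Back-substitution:
z = (4) / 4 = 1
y = (11 - (2)*(1)) / -3 = -3
x = (-3 - (-5)*(1)) / -2 = -1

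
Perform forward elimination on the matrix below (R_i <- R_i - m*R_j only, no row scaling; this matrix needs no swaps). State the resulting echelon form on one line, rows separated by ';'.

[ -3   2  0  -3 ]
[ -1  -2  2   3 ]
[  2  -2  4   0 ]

Forward elimination:
R2 <- R2 - (1/3)*R1:  [    0  -8/3     2     4 ]
R3 <- R3 - (-2/3)*R1:  [    0  -2/3     4    -2 ]
R3 <- R3 - (1/4)*R2:  [   0    0  7/2   -3 ]
Row echelon form:
[ -3     2    0  -3 ]
[  0  -8/3    2   4 ]
[  0     0  7/2  -3 ]

REF = [-3 2 0 -3; 0 -8/3 2 4; 0 0 7/2 -3]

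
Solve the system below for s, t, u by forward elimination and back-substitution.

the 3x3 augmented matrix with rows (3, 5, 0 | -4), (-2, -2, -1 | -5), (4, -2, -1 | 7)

Forward elimination on [A|b]:
R2 <- R2 - (-2/3)*R1:  [     0    4/3     -1  -23/3 ]
R3 <- R3 - (4/3)*R1:  [     0  -26/3     -1   37/3 ]
R3 <- R3 - (-13/2)*R2:  [     0      0  -15/2  -75/2 ]
Row echelon form:
[ 3    5      0  |     -4 ]
[ 0  4/3     -1  |  -23/3 ]
[ 0    0  -15/2  |  -75/2 ]
Back-substitution:
u = (-75/2) / (-15/2) = 5
t = (-23/3 - (-1)*(5)) / (4/3) = -2
s = (-4 - (5)*(-2)) / 3 = 2

(2, -2, 5)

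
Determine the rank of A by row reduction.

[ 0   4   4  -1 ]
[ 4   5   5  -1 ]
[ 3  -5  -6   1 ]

rank(A) = 3

Row reduction:
R1 <-> R2   (pivot in column 1 was zero)
[ 4   5   5  -1 ]
[ 0   4   4  -1 ]
[ 3  -5  -6   1 ]
R3 <- R3 - (3/4)*R1:  [     0  -35/4  -39/4    7/4 ]
R3 <- R3 - (-35/16)*R2:  [     0      0     -1  -7/16 ]
Row echelon form:
[ 4  5   5     -1 ]
[ 0  4   4     -1 ]
[ 0  0  -1  -7/16 ]
Nonzero rows / pivot columns: 3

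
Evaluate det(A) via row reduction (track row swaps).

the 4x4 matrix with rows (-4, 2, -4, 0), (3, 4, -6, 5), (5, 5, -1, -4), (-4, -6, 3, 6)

Forward elimination:
R2 <- R2 - (-3/4)*R1:  [    0  11/2    -9     5 ]
R3 <- R3 - (-5/4)*R1:  [    0  15/2    -6    -4 ]
R4 <- R4 - (1)*R1:  [  0  -8   7   6 ]
R3 <- R3 - (15/11)*R2:  [       0        0    69/11  -119/11 ]
R4 <- R4 - (-16/11)*R2:  [      0       0  -67/11  146/11 ]
R4 <- R4 - (-67/69)*R3:  [      0       0       0  191/69 ]
Upper-triangular form:
[ -4     2     -4        0 ]
[  0  11/2     -9        5 ]
[  0     0  69/11  -119/11 ]
[  0     0      0   191/69 ]
det(A) = (-1)^0 * (-4) * (11/2) * (69/11) * (191/69) = -382  (0 row swaps -> sign +1)

det(A) = -382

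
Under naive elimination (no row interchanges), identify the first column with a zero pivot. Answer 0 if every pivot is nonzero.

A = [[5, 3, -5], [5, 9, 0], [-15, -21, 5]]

first zero-pivot column = 3

Naive forward elimination:
R2 <- R2 - (1)*R1:  [ 0  6  5 ]
R3 <- R3 - (-3)*R1:  [   0  -12  -10 ]
R3 <- R3 - (-2)*R2:  [ 0  0  0 ]
Matrix at this point:
[ 5  3  -5 ]
[ 0  6   5 ]
[ 0  0   0 ]
Pivot entry (3,3) in the last row is zero and there are no rows below to swap with -> zero pivot in column 3 (A is singular).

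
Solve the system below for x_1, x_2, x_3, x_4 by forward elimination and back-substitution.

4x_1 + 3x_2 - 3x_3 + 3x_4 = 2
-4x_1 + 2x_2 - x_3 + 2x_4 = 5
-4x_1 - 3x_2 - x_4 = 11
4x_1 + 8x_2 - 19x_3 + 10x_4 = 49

(-1, -3, -3, 2)

Forward elimination on [A|b]:
R2 <- R2 - (-1)*R1:  [  0   5  -4   5   7 ]
R3 <- R3 - (-1)*R1:  [  0   0  -3   2  13 ]
R4 <- R4 - (1)*R1:  [   0    5  -16    7   47 ]
R4 <- R4 - (1)*R2:  [   0    0  -12    2   40 ]
R4 <- R4 - (4)*R3:  [   0    0    0   -6  -12 ]
Row echelon form:
[ 4  3  -3   3  |    2 ]
[ 0  5  -4   5  |    7 ]
[ 0  0  -3   2  |   13 ]
[ 0  0   0  -6  |  -12 ]
Back-substitution:
x_4 = (-12) / -6 = 2
x_3 = (13 - (2)*(2)) / -3 = -3
x_2 = (7 - (-4)*(-3) - (5)*(2)) / 5 = -3
x_1 = (2 - (3)*(-3) - (-3)*(-3) - (3)*(2)) / 4 = -1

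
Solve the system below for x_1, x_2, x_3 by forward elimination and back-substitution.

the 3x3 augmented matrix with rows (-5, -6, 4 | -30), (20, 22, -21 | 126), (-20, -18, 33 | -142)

Forward elimination on [A|b]:
R2 <- R2 - (-4)*R1:  [  0  -2  -5   6 ]
R3 <- R3 - (4)*R1:  [   0    6   17  -22 ]
R3 <- R3 - (-3)*R2:  [  0   0   2  -4 ]
Row echelon form:
[ -5  -6   4  |  -30 ]
[  0  -2  -5  |    6 ]
[  0   0   2  |   -4 ]
Back-substitution:
x_3 = (-4) / 2 = -2
x_2 = (6 - (-5)*(-2)) / -2 = 2
x_1 = (-30 - (-6)*(2) - (4)*(-2)) / -5 = 2

(2, 2, -2)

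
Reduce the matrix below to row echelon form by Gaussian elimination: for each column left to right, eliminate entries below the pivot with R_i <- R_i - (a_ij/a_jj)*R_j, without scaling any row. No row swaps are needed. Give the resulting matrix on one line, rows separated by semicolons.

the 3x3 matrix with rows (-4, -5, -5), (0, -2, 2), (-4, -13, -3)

Forward elimination:
R3 <- R3 - (1)*R1:  [  0  -8   2 ]
R3 <- R3 - (4)*R2:  [  0   0  -6 ]
Row echelon form:
[ -4  -5  -5 ]
[  0  -2   2 ]
[  0   0  -6 ]

REF = [-4 -5 -5; 0 -2 2; 0 0 -6]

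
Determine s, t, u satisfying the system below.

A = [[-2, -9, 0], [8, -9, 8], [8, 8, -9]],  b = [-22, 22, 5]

(2, 2, 3)

Forward elimination on [A|b]:
R2 <- R2 - (-4)*R1:  [   0  -45    8  -66 ]
R3 <- R3 - (-4)*R1:  [   0  -28   -9  -83 ]
R3 <- R3 - (28/45)*R2:  [       0        0  -629/45  -629/15 ]
Row echelon form:
[ -2   -9        0  |      -22 ]
[  0  -45        8  |      -66 ]
[  0    0  -629/45  |  -629/15 ]
Back-substitution:
u = (-629/15) / (-629/45) = 3
t = (-66 - (8)*(3)) / -45 = 2
s = (-22 - (-9)*(2)) / -2 = 2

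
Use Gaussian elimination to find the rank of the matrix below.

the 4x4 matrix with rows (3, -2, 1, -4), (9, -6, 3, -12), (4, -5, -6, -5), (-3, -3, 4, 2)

Row reduction:
R2 <- R2 - (3)*R1:  [ 0  0  0  0 ]
R3 <- R3 - (4/3)*R1:  [     0   -7/3  -22/3    1/3 ]
R4 <- R4 - (-1)*R1:  [  0  -5   5  -2 ]
R2 <-> R3   (pivot in column 2 was zero)
[ 3    -2      1   -4 ]
[ 0  -7/3  -22/3  1/3 ]
[ 0     0      0    0 ]
[ 0    -5      5   -2 ]
R4 <- R4 - (15/7)*R2:  [     0      0  145/7  -19/7 ]
R3 <-> R4   (pivot in column 3 was zero)
[ 3    -2      1     -4 ]
[ 0  -7/3  -22/3    1/3 ]
[ 0     0  145/7  -19/7 ]
[ 0     0      0      0 ]
Row echelon form:
[ 3    -2      1     -4 ]
[ 0  -7/3  -22/3    1/3 ]
[ 0     0  145/7  -19/7 ]
[ 0     0      0      0 ]
Nonzero rows / pivot columns: 3

rank(A) = 3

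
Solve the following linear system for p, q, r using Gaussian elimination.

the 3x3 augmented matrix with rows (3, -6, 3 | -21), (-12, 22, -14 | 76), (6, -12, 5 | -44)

Forward elimination on [A|b]:
R2 <- R2 - (-4)*R1:  [  0  -2  -2  -8 ]
R3 <- R3 - (2)*R1:  [  0   0  -1  -2 ]
Row echelon form:
[ 3  -6   3  |  -21 ]
[ 0  -2  -2  |   -8 ]
[ 0   0  -1  |   -2 ]
Back-substitution:
r = (-2) / -1 = 2
q = (-8 - (-2)*(2)) / -2 = 2
p = (-21 - (-6)*(2) - (3)*(2)) / 3 = -5

(-5, 2, 2)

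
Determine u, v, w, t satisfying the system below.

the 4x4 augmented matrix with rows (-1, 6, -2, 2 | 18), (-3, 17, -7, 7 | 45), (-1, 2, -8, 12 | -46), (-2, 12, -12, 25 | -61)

(4, 5, -1, -5)

Forward elimination on [A|b]:
R2 <- R2 - (3)*R1:  [  0  -1  -1   1  -9 ]
R3 <- R3 - (1)*R1:  [   0   -4   -6   10  -64 ]
R4 <- R4 - (2)*R1:  [   0    0   -8   21  -97 ]
R3 <- R3 - (4)*R2:  [   0    0   -2    6  -28 ]
R4 <- R4 - (4)*R3:  [  0   0   0  -3  15 ]
Row echelon form:
[ -1   6  -2   2  |   18 ]
[  0  -1  -1   1  |   -9 ]
[  0   0  -2   6  |  -28 ]
[  0   0   0  -3  |   15 ]
Back-substitution:
t = (15) / -3 = -5
w = (-28 - (6)*(-5)) / -2 = -1
v = (-9 - (-1)*(-1) - (1)*(-5)) / -1 = 5
u = (18 - (6)*(5) - (-2)*(-1) - (2)*(-5)) / -1 = 4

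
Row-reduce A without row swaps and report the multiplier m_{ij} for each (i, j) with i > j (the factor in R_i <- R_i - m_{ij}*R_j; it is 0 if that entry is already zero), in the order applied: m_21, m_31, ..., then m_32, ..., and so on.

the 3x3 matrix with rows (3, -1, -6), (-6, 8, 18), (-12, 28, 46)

Forward elimination:
R2 <- R2 - (-2)*R1:  [ 0  6  6 ]
R3 <- R3 - (-4)*R1:  [  0  24  22 ]
R3 <- R3 - (4)*R2:  [  0   0  -2 ]
Multipliers (in order of application): m_{21} = -2, m_{31} = -4, m_{32} = 4

multipliers: -2, -4, 4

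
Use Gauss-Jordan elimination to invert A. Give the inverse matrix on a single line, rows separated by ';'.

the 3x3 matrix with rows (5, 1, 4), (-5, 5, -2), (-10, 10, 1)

Gauss-Jordan on [A | I]:
R1 <- (1/5)*R1:  [   1  1/5  4/5  |  1/5    0    0 ]
R2 <- R2 - (-5)*R1:  [ 0  6  2  |  1  1  0 ]
R3 <- R3 - (-10)*R1:  [  0  12   9  |   2   0   1 ]
R2 <- (1/6)*R2:  [   0    1  1/3  |  1/6  1/6    0 ]
R1 <- R1 - (1/5)*R2:  [     1      0  11/15  |    1/6  -1/30      0 ]
R3 <- R3 - (12)*R2:  [  0   0   5  |   0  -2   1 ]
R3 <- (1/5)*R3:  [    0     0     1  |     0  -2/5   1/5 ]
R1 <- R1 - (11/15)*R3:  [      1       0       0  |     1/6   13/50  -11/75 ]
R2 <- R2 - (1/3)*R3:  [     0      1      0  |    1/6   3/10  -1/15 ]
Right block of [I | A^{-1}] is the inverse:
[ 1/6  13/50  -11/75 ]
[ 1/6   3/10   -1/15 ]
[   0   -2/5     1/5 ]

inverse = [1/6 13/50 -11/75; 1/6 3/10 -1/15; 0 -2/5 1/5]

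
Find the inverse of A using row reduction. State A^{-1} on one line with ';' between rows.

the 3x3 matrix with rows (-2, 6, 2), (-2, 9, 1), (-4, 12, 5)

inverse = [-11/2 1 2; -1 1/3 1/3; -2 0 1]

Gauss-Jordan on [A | I]:
R1 <- (1/-2)*R1:  [    1    -3    -1  |  -1/2     0     0 ]
R2 <- R2 - (-2)*R1:  [  0   3  -1  |  -1   1   0 ]
R3 <- R3 - (-4)*R1:  [  0   0   1  |  -2   0   1 ]
R2 <- (1/3)*R2:  [    0     1  -1/3  |  -1/3   1/3     0 ]
R1 <- R1 - (-3)*R2:  [    1     0    -2  |  -3/2     1     0 ]
R1 <- R1 - (-2)*R3:  [     1      0      0  |  -11/2      1      2 ]
R2 <- R2 - (-1/3)*R3:  [   0    1    0  |   -1  1/3  1/3 ]
Right block of [I | A^{-1}] is the inverse:
[ -11/2    1    2 ]
[    -1  1/3  1/3 ]
[    -2    0    1 ]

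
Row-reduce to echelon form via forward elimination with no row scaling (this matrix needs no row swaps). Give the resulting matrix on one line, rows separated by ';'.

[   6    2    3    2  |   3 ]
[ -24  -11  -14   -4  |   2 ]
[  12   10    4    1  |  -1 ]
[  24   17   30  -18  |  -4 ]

Forward elimination:
R2 <- R2 - (-4)*R1:  [  0  -3  -2   4  14 ]
R3 <- R3 - (2)*R1:  [  0   6  -2  -3  -7 ]
R4 <- R4 - (4)*R1:  [   0    9   18  -26  -16 ]
R3 <- R3 - (-2)*R2:  [  0   0  -6   5  21 ]
R4 <- R4 - (-3)*R2:  [   0    0   12  -14   26 ]
R4 <- R4 - (-2)*R3:  [  0   0   0  -4  68 ]
Row echelon form:
[ 6   2   3   2  |   3 ]
[ 0  -3  -2   4  |  14 ]
[ 0   0  -6   5  |  21 ]
[ 0   0   0  -4  |  68 ]

REF = [6 2 3 2 3; 0 -3 -2 4 14; 0 0 -6 5 21; 0 0 0 -4 68]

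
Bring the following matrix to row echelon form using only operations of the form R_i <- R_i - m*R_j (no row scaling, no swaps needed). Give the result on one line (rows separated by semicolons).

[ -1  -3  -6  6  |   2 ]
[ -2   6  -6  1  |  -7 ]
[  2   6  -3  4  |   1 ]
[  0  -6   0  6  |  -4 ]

REF = [-1 -3 -6 6 2; 0 12 6 -11 -11; 0 0 -15 16 5; 0 0 0 37/10 -17/2]

Forward elimination:
R2 <- R2 - (2)*R1:  [   0   12    6  -11  -11 ]
R3 <- R3 - (-2)*R1:  [   0    0  -15   16    5 ]
R4 <- R4 - (-1/2)*R2:  [     0      0      3    1/2  -19/2 ]
R4 <- R4 - (-1/5)*R3:  [     0      0      0  37/10  -17/2 ]
Row echelon form:
[ -1  -3   -6      6  |      2 ]
[  0  12    6    -11  |    -11 ]
[  0   0  -15     16  |      5 ]
[  0   0    0  37/10  |  -17/2 ]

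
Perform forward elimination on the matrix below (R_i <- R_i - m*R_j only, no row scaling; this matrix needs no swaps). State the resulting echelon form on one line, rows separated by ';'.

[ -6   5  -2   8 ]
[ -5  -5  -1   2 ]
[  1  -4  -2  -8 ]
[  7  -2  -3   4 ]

REF = [-6 5 -2 8; 0 -55/6 2/3 -14/3; 0 0 -141/55 -278/55; 0 0 0 3010/141]

Forward elimination:
R2 <- R2 - (5/6)*R1:  [     0  -55/6    2/3  -14/3 ]
R3 <- R3 - (-1/6)*R1:  [     0  -19/6   -7/3  -20/3 ]
R4 <- R4 - (-7/6)*R1:  [     0   23/6  -16/3   40/3 ]
R3 <- R3 - (19/55)*R2:  [       0        0  -141/55  -278/55 ]
R4 <- R4 - (-23/55)*R2:  [       0        0  -278/55   626/55 ]
R4 <- R4 - (278/141)*R3:  [        0         0         0  3010/141 ]
Row echelon form:
[ -6      5       -2         8 ]
[  0  -55/6      2/3     -14/3 ]
[  0      0  -141/55   -278/55 ]
[  0      0        0  3010/141 ]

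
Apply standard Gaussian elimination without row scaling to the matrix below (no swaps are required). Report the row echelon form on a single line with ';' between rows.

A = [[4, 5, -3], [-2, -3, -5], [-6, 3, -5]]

REF = [4 5 -3; 0 -1/2 -13/2; 0 0 -146]

Forward elimination:
R2 <- R2 - (-1/2)*R1:  [     0   -1/2  -13/2 ]
R3 <- R3 - (-3/2)*R1:  [     0   21/2  -19/2 ]
R3 <- R3 - (-21)*R2:  [    0     0  -146 ]
Row echelon form:
[ 4     5     -3 ]
[ 0  -1/2  -13/2 ]
[ 0     0   -146 ]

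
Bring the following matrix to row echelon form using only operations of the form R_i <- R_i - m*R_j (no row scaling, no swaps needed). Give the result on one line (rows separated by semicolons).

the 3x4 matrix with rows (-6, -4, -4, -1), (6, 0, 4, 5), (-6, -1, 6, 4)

Forward elimination:
R2 <- R2 - (-1)*R1:  [  0  -4   0   4 ]
R3 <- R3 - (1)*R1:  [  0   3  10   5 ]
R3 <- R3 - (-3/4)*R2:  [  0   0  10   8 ]
Row echelon form:
[ -6  -4  -4  -1 ]
[  0  -4   0   4 ]
[  0   0  10   8 ]

REF = [-6 -4 -4 -1; 0 -4 0 4; 0 0 10 8]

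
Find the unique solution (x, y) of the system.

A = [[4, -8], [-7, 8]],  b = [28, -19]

(-3, -5)

Forward elimination on [A|b]:
R2 <- R2 - (-7/4)*R1:  [  0  -6  30 ]
Row echelon form:
[ 4  -8  |  28 ]
[ 0  -6  |  30 ]
Back-substitution:
y = (30) / -6 = -5
x = (28 - (-8)*(-5)) / 4 = -3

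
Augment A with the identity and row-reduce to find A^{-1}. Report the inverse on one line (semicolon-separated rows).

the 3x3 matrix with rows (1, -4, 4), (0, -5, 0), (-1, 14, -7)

Gauss-Jordan on [A | I]:
R3 <- R3 - (-1)*R1:  [  0  10  -3  |   1   0   1 ]
R2 <- (1/-5)*R2:  [    0     1     0  |     0  -1/5     0 ]
R1 <- R1 - (-4)*R2:  [    1     0     4  |     1  -4/5     0 ]
R3 <- R3 - (10)*R2:  [  0   0  -3  |   1   2   1 ]
R3 <- (1/-3)*R3:  [    0     0     1  |  -1/3  -2/3  -1/3 ]
R1 <- R1 - (4)*R3:  [     1      0      0  |    7/3  28/15    4/3 ]
Right block of [I | A^{-1}] is the inverse:
[  7/3  28/15   4/3 ]
[    0   -1/5     0 ]
[ -1/3   -2/3  -1/3 ]

inverse = [7/3 28/15 4/3; 0 -1/5 0; -1/3 -2/3 -1/3]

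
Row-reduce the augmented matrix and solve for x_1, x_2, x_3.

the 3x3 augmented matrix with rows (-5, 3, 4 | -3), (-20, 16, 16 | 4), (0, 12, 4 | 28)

(-1, 4, -5)

Forward elimination on [A|b]:
R2 <- R2 - (4)*R1:  [  0   4   0  16 ]
R3 <- R3 - (3)*R2:  [   0    0    4  -20 ]
Row echelon form:
[ -5  3  4  |   -3 ]
[  0  4  0  |   16 ]
[  0  0  4  |  -20 ]
Back-substitution:
x_3 = (-20) / 4 = -5
x_2 = (16) / 4 = 4
x_1 = (-3 - (3)*(4) - (4)*(-5)) / -5 = -1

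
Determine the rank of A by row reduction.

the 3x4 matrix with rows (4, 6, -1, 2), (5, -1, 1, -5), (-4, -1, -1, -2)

rank(A) = 3

Row reduction:
R2 <- R2 - (5/4)*R1:  [     0  -17/2    9/4  -15/2 ]
R3 <- R3 - (-1)*R1:  [  0   5  -2   0 ]
R3 <- R3 - (-10/17)*R2:  [      0       0  -23/34  -75/17 ]
Row echelon form:
[ 4      6      -1       2 ]
[ 0  -17/2     9/4   -15/2 ]
[ 0      0  -23/34  -75/17 ]
Nonzero rows / pivot columns: 3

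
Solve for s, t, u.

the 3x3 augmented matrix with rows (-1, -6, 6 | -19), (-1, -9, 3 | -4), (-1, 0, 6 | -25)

Forward elimination on [A|b]:
R2 <- R2 - (1)*R1:  [  0  -3  -3  15 ]
R3 <- R3 - (1)*R1:  [  0   6   0  -6 ]
R3 <- R3 - (-2)*R2:  [  0   0  -6  24 ]
Row echelon form:
[ -1  -6   6  |  -19 ]
[  0  -3  -3  |   15 ]
[  0   0  -6  |   24 ]
Back-substitution:
u = (24) / -6 = -4
t = (15 - (-3)*(-4)) / -3 = -1
s = (-19 - (-6)*(-1) - (6)*(-4)) / -1 = 1

(1, -1, -4)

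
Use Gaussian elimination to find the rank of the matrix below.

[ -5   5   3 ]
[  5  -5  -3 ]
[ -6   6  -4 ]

rank(A) = 2

Row reduction:
R2 <- R2 - (-1)*R1:  [ 0  0  0 ]
R3 <- R3 - (6/5)*R1:  [     0      0  -38/5 ]
R2 <-> R3   (pivot in column 3 was zero)
[ -5  5      3 ]
[  0  0  -38/5 ]
[  0  0      0 ]
Row echelon form:
[ -5  5      3 ]
[  0  0  -38/5 ]
[  0  0      0 ]
Nonzero rows / pivot columns: 2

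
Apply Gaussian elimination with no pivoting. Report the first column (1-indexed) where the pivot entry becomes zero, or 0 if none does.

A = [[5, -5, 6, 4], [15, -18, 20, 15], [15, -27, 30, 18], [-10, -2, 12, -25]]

Naive forward elimination:
R2 <- R2 - (3)*R1:  [  0  -3   2   3 ]
R3 <- R3 - (3)*R1:  [   0  -12   12    6 ]
R4 <- R4 - (-2)*R1:  [   0  -12   24  -17 ]
R3 <- R3 - (4)*R2:  [  0   0   4  -6 ]
R4 <- R4 - (4)*R2:  [   0    0   16  -29 ]
R4 <- R4 - (4)*R3:  [  0   0   0  -5 ]
All pivots nonzero; naive elimination completes without hitting a zero pivot.

first zero-pivot column = 0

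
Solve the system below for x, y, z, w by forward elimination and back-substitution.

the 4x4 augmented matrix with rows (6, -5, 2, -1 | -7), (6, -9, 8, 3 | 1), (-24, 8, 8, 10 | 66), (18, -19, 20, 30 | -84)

Forward elimination on [A|b]:
R2 <- R2 - (1)*R1:  [  0  -4   6   4   8 ]
R3 <- R3 - (-4)*R1:  [   0  -12   16    6   38 ]
R4 <- R4 - (3)*R1:  [   0   -4   14   33  -63 ]
R3 <- R3 - (3)*R2:  [  0   0  -2  -6  14 ]
R4 <- R4 - (1)*R2:  [   0    0    8   29  -71 ]
R4 <- R4 - (-4)*R3:  [   0    0    0    5  -15 ]
Row echelon form:
[ 6  -5   2  -1  |   -7 ]
[ 0  -4   6   4  |    8 ]
[ 0   0  -2  -6  |   14 ]
[ 0   0   0   5  |  -15 ]
Back-substitution:
w = (-15) / 5 = -3
z = (14 - (-6)*(-3)) / -2 = 2
y = (8 - (6)*(2) - (4)*(-3)) / -4 = -2
x = (-7 - (-5)*(-2) - (2)*(2) - (-1)*(-3)) / 6 = -4

(-4, -2, 2, -3)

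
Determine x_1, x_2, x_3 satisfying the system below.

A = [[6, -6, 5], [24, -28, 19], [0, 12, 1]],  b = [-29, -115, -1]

Forward elimination on [A|b]:
R2 <- R2 - (4)*R1:  [  0  -4  -1   1 ]
R3 <- R3 - (-3)*R2:  [  0   0  -2   2 ]
Row echelon form:
[ 6  -6   5  |  -29 ]
[ 0  -4  -1  |    1 ]
[ 0   0  -2  |    2 ]
Back-substitution:
x_3 = (2) / -2 = -1
x_2 = (1 - (-1)*(-1)) / -4 = 0
x_1 = (-29 - (-6)*(0) - (5)*(-1)) / 6 = -4

(-4, 0, -1)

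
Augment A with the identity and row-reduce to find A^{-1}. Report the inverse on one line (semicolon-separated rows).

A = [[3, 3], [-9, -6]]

inverse = [-2/3 -1/3; 1 1/3]

Gauss-Jordan on [A | I]:
R1 <- (1/3)*R1:  [   1    1  |  1/3    0 ]
R2 <- R2 - (-9)*R1:  [ 0  3  |  3  1 ]
R2 <- (1/3)*R2:  [   0    1  |    1  1/3 ]
R1 <- R1 - (1)*R2:  [    1     0  |  -2/3  -1/3 ]
Right block of [I | A^{-1}] is the inverse:
[ -2/3  -1/3 ]
[    1   1/3 ]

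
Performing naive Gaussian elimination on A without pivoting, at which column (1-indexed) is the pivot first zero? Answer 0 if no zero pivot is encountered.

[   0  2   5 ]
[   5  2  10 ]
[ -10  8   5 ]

Naive forward elimination:
Pivot entry (1,1) is zero but row 2 has 5 in column 1 -> naive elimination stops; a row interchange (e.g. R1 <-> R2) would be required here.

first zero-pivot column = 1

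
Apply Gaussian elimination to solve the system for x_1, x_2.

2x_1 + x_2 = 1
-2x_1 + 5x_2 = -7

Forward elimination on [A|b]:
R2 <- R2 - (-1)*R1:  [  0   6  -6 ]
Row echelon form:
[ 2  1  |   1 ]
[ 0  6  |  -6 ]
Back-substitution:
x_2 = (-6) / 6 = -1
x_1 = (1 - (1)*(-1)) / 2 = 1

(1, -1)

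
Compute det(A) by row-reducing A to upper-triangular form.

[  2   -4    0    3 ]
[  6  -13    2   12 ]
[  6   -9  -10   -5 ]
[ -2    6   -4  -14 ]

det(A) = -40

Forward elimination:
R2 <- R2 - (3)*R1:  [  0  -1   2   3 ]
R3 <- R3 - (3)*R1:  [   0    3  -10  -14 ]
R4 <- R4 - (-1)*R1:  [   0    2   -4  -11 ]
R3 <- R3 - (-3)*R2:  [  0   0  -4  -5 ]
R4 <- R4 - (-2)*R2:  [  0   0   0  -5 ]
Upper-triangular form:
[ 2  -4   0   3 ]
[ 0  -1   2   3 ]
[ 0   0  -4  -5 ]
[ 0   0   0  -5 ]
det(A) = (-1)^0 * (2) * (-1) * (-4) * (-5) = -40  (0 row swaps -> sign +1)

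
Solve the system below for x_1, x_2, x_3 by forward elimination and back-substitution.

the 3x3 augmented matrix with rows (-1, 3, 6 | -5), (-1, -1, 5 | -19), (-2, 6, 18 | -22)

(5, 4, -2)

Forward elimination on [A|b]:
R2 <- R2 - (1)*R1:  [   0   -4   -1  -14 ]
R3 <- R3 - (2)*R1:  [   0    0    6  -12 ]
Row echelon form:
[ -1   3   6  |   -5 ]
[  0  -4  -1  |  -14 ]
[  0   0   6  |  -12 ]
Back-substitution:
x_3 = (-12) / 6 = -2
x_2 = (-14 - (-1)*(-2)) / -4 = 4
x_1 = (-5 - (3)*(4) - (6)*(-2)) / -1 = 5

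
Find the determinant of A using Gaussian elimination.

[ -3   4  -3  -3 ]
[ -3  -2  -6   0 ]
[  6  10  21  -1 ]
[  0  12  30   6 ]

det(A) = 432

Forward elimination:
R2 <- R2 - (1)*R1:  [  0  -6  -3   3 ]
R3 <- R3 - (-2)*R1:  [  0  18  15  -7 ]
R3 <- R3 - (-3)*R2:  [ 0  0  6  2 ]
R4 <- R4 - (-2)*R2:  [  0   0  24  12 ]
R4 <- R4 - (4)*R3:  [ 0  0  0  4 ]
Upper-triangular form:
[ -3   4  -3  -3 ]
[  0  -6  -3   3 ]
[  0   0   6   2 ]
[  0   0   0   4 ]
det(A) = (-1)^0 * (-3) * (-6) * (6) * (4) = 432  (0 row swaps -> sign +1)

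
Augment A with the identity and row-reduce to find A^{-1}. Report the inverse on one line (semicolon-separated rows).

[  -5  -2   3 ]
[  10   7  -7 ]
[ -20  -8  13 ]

Gauss-Jordan on [A | I]:
R1 <- (1/-5)*R1:  [    1   2/5  -3/5  |  -1/5     0     0 ]
R2 <- R2 - (10)*R1:  [  0   3  -1  |   2   1   0 ]
R3 <- R3 - (-20)*R1:  [  0   0   1  |  -4   0   1 ]
R2 <- (1/3)*R2:  [    0     1  -1/3  |   2/3   1/3     0 ]
R1 <- R1 - (2/5)*R2:  [     1      0  -7/15  |  -7/15  -2/15      0 ]
R1 <- R1 - (-7/15)*R3:  [     1      0      0  |   -7/3  -2/15   7/15 ]
R2 <- R2 - (-1/3)*R3:  [    0     1     0  |  -2/3   1/3   1/3 ]
Right block of [I | A^{-1}] is the inverse:
[ -7/3  -2/15  7/15 ]
[ -2/3    1/3   1/3 ]
[   -4      0     1 ]

inverse = [-7/3 -2/15 7/15; -2/3 1/3 1/3; -4 0 1]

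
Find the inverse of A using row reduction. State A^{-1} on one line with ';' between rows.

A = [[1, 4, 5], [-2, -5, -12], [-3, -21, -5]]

Gauss-Jordan on [A | I]:
R2 <- R2 - (-2)*R1:  [  0   3  -2  |   2   1   0 ]
R3 <- R3 - (-3)*R1:  [  0  -9  10  |   3   0   1 ]
R2 <- (1/3)*R2:  [    0     1  -2/3  |   2/3   1/3     0 ]
R1 <- R1 - (4)*R2:  [    1     0  23/3  |  -5/3  -4/3     0 ]
R3 <- R3 - (-9)*R2:  [ 0  0  4  |  9  3  1 ]
R3 <- (1/4)*R3:  [   0    0    1  |  9/4  3/4  1/4 ]
R1 <- R1 - (23/3)*R3:  [       1        0        0  |  -227/12   -85/12   -23/12 ]
R2 <- R2 - (-2/3)*R3:  [    0     1     0  |  13/6   5/6   1/6 ]
Right block of [I | A^{-1}] is the inverse:
[ -227/12  -85/12  -23/12 ]
[    13/6     5/6     1/6 ]
[     9/4     3/4     1/4 ]

inverse = [-227/12 -85/12 -23/12; 13/6 5/6 1/6; 9/4 3/4 1/4]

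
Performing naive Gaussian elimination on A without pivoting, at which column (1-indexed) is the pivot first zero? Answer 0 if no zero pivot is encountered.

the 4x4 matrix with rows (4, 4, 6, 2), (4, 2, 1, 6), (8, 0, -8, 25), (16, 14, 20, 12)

Naive forward elimination:
R2 <- R2 - (1)*R1:  [  0  -2  -5   4 ]
R3 <- R3 - (2)*R1:  [   0   -8  -20   21 ]
R4 <- R4 - (4)*R1:  [  0  -2  -4   4 ]
R3 <- R3 - (4)*R2:  [ 0  0  0  5 ]
R4 <- R4 - (1)*R2:  [ 0  0  1  0 ]
Matrix at this point:
[ 4   4   6  2 ]
[ 0  -2  -5  4 ]
[ 0   0   0  5 ]
[ 0   0   1  0 ]
Pivot entry (3,3) is zero but row 4 has 1 in column 3 -> naive elimination stops; a row interchange (e.g. R3 <-> R4) would be required here.

first zero-pivot column = 3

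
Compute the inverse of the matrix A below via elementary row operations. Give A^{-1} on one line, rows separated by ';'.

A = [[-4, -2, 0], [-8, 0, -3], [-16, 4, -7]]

Gauss-Jordan on [A | I]:
R1 <- (1/-4)*R1:  [    1   1/2     0  |  -1/4     0     0 ]
R2 <- R2 - (-8)*R1:  [  0   4  -3  |  -2   1   0 ]
R3 <- R3 - (-16)*R1:  [  0  12  -7  |  -4   0   1 ]
R2 <- (1/4)*R2:  [    0     1  -3/4  |  -1/2   1/4     0 ]
R1 <- R1 - (1/2)*R2:  [    1     0   3/8  |     0  -1/8     0 ]
R3 <- R3 - (12)*R2:  [  0   0   2  |   2  -3   1 ]
R3 <- (1/2)*R3:  [    0     0     1  |     1  -3/2   1/2 ]
R1 <- R1 - (3/8)*R3:  [     1      0      0  |   -3/8   7/16  -3/16 ]
R2 <- R2 - (-3/4)*R3:  [    0     1     0  |   1/4  -7/8   3/8 ]
Right block of [I | A^{-1}] is the inverse:
[ -3/8  7/16  -3/16 ]
[  1/4  -7/8    3/8 ]
[    1  -3/2    1/2 ]

inverse = [-3/8 7/16 -3/16; 1/4 -7/8 3/8; 1 -3/2 1/2]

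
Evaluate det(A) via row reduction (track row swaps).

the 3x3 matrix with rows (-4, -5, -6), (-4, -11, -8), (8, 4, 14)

Forward elimination:
R2 <- R2 - (1)*R1:  [  0  -6  -2 ]
R3 <- R3 - (-2)*R1:  [  0  -6   2 ]
R3 <- R3 - (1)*R2:  [ 0  0  4 ]
Upper-triangular form:
[ -4  -5  -6 ]
[  0  -6  -2 ]
[  0   0   4 ]
det(A) = (-1)^0 * (-4) * (-6) * (4) = 96  (0 row swaps -> sign +1)

det(A) = 96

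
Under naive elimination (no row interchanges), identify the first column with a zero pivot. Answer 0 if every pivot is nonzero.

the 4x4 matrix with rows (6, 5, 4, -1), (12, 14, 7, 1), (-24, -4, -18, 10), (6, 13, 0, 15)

Naive forward elimination:
R2 <- R2 - (2)*R1:  [  0   4  -1   3 ]
R3 <- R3 - (-4)*R1:  [  0  16  -2   6 ]
R4 <- R4 - (1)*R1:  [  0   8  -4  16 ]
R3 <- R3 - (4)*R2:  [  0   0   2  -6 ]
R4 <- R4 - (2)*R2:  [  0   0  -2  10 ]
R4 <- R4 - (-1)*R3:  [ 0  0  0  4 ]
All pivots nonzero; naive elimination completes without hitting a zero pivot.

first zero-pivot column = 0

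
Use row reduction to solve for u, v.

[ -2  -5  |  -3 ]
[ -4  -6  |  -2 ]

Forward elimination on [A|b]:
R2 <- R2 - (2)*R1:  [ 0  4  4 ]
Row echelon form:
[ -2  -5  |  -3 ]
[  0   4  |   4 ]
Back-substitution:
v = (4) / 4 = 1
u = (-3 - (-5)*(1)) / -2 = -1

(-1, 1)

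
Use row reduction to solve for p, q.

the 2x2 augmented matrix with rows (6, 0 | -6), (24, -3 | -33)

(-1, 3)

Forward elimination on [A|b]:
R2 <- R2 - (4)*R1:  [  0  -3  -9 ]
Row echelon form:
[ 6   0  |  -6 ]
[ 0  -3  |  -9 ]
Back-substitution:
q = (-9) / -3 = 3
p = (-6) / 6 = -1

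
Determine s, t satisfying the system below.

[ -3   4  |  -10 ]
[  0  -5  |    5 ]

Forward elimination on [A|b]:
Row echelon form:
[ -3   4  |  -10 ]
[  0  -5  |    5 ]
Back-substitution:
t = (5) / -5 = -1
s = (-10 - (4)*(-1)) / -3 = 2

(2, -1)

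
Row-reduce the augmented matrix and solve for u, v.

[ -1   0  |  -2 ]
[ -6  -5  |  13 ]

Forward elimination on [A|b]:
R2 <- R2 - (6)*R1:  [  0  -5  25 ]
Row echelon form:
[ -1   0  |  -2 ]
[  0  -5  |  25 ]
Back-substitution:
v = (25) / -5 = -5
u = (-2) / -1 = 2

(2, -5)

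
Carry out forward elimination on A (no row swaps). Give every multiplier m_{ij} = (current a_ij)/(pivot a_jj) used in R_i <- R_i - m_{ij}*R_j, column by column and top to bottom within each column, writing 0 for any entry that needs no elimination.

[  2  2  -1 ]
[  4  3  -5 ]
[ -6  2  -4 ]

Forward elimination:
R2 <- R2 - (2)*R1:  [  0  -1  -3 ]
R3 <- R3 - (-3)*R1:  [  0   8  -7 ]
R3 <- R3 - (-8)*R2:  [   0    0  -31 ]
Multipliers (in order of application): m_{21} = 2, m_{31} = -3, m_{32} = -8

multipliers: 2, -3, -8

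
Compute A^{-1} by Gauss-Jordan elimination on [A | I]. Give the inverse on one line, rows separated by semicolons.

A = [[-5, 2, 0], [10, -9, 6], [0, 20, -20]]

Gauss-Jordan on [A | I]:
R1 <- (1/-5)*R1:  [    1  -2/5     0  |  -1/5     0     0 ]
R2 <- R2 - (10)*R1:  [  0  -5   6  |   2   1   0 ]
R2 <- (1/-5)*R2:  [    0     1  -6/5  |  -2/5  -1/5     0 ]
R1 <- R1 - (-2/5)*R2:  [      1       0  -12/25  |   -9/25   -2/25       0 ]
R3 <- R3 - (20)*R2:  [ 0  0  4  |  8  4  1 ]
R3 <- (1/4)*R3:  [   0    0    1  |    2    1  1/4 ]
R1 <- R1 - (-12/25)*R3:  [    1     0     0  |   3/5   2/5  3/25 ]
R2 <- R2 - (-6/5)*R3:  [    0     1     0  |     2     1  3/10 ]
Right block of [I | A^{-1}] is the inverse:
[ 3/5  2/5  3/25 ]
[   2    1  3/10 ]
[   2    1   1/4 ]

inverse = [3/5 2/5 3/25; 2 1 3/10; 2 1 1/4]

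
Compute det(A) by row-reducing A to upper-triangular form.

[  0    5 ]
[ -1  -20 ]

Forward elimination:
R1 <-> R2   (pivot in column 1 was zero)
[ -1  -20 ]
[  0    5 ]
Upper-triangular form:
[ -1  -20 ]
[  0    5 ]
det(A) = (-1)^1 * (-1) * (5) = 5  (1 row swap -> sign -1)

det(A) = 5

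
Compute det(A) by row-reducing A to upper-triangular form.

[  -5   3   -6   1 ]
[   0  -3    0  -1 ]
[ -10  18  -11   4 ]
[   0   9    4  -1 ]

det(A) = 60

Forward elimination:
R3 <- R3 - (2)*R1:  [  0  12   1   2 ]
R3 <- R3 - (-4)*R2:  [  0   0   1  -2 ]
R4 <- R4 - (-3)*R2:  [  0   0   4  -4 ]
R4 <- R4 - (4)*R3:  [ 0  0  0  4 ]
Upper-triangular form:
[ -5   3  -6   1 ]
[  0  -3   0  -1 ]
[  0   0   1  -2 ]
[  0   0   0   4 ]
det(A) = (-1)^0 * (-5) * (-3) * (1) * (4) = 60  (0 row swaps -> sign +1)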